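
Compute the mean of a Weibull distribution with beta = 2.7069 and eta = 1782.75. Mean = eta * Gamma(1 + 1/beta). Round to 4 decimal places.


beta = 2.7069, eta = 1782.75
1/beta = 0.3694
1 + 1/beta = 1.3694
Gamma(1.3694) = 0.8894
Mean = 1782.75 * 0.8894
Mean = 1585.5082

1585.5082


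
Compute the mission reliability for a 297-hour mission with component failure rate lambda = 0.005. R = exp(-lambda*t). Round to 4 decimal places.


lambda = 0.005
mission_time = 297
lambda * t = 0.005 * 297 = 1.485
R = exp(-1.485)
R = 0.2265

0.2265


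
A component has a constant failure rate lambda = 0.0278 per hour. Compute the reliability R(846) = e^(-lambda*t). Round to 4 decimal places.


lambda = 0.0278
t = 846
lambda * t = 23.5188
R(t) = e^(-23.5188)
R(t) = 0.0

0.0


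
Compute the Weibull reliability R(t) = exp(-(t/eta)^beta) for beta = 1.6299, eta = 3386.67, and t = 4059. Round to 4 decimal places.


beta = 1.6299, eta = 3386.67, t = 4059
t/eta = 4059 / 3386.67 = 1.1985
(t/eta)^beta = 1.1985^1.6299 = 1.3433
R(t) = exp(-1.3433)
R(t) = 0.261

0.261


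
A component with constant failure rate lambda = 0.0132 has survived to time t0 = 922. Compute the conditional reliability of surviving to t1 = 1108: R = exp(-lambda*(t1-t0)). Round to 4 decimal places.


lambda = 0.0132
t0 = 922, t1 = 1108
t1 - t0 = 186
lambda * (t1-t0) = 0.0132 * 186 = 2.4552
R = exp(-2.4552)
R = 0.0858

0.0858


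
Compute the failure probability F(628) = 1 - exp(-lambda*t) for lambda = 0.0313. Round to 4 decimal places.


lambda = 0.0313, t = 628
lambda * t = 19.6564
exp(-19.6564) = 0.0
F(t) = 1 - 0.0
F(t) = 1.0

1.0


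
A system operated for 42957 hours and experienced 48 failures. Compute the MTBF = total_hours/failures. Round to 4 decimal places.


total_hours = 42957
failures = 48
MTBF = 42957 / 48
MTBF = 894.9375

894.9375


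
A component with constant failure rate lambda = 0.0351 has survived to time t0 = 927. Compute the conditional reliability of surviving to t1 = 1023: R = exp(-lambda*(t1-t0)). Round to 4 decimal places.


lambda = 0.0351
t0 = 927, t1 = 1023
t1 - t0 = 96
lambda * (t1-t0) = 0.0351 * 96 = 3.3696
R = exp(-3.3696)
R = 0.0344

0.0344


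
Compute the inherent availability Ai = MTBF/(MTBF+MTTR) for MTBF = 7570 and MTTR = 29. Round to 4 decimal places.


MTBF = 7570
MTTR = 29
MTBF + MTTR = 7599
Ai = 7570 / 7599
Ai = 0.9962

0.9962


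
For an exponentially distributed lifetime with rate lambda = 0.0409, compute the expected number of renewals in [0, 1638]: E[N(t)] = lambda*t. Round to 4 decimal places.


lambda = 0.0409
t = 1638
E[N(t)] = lambda * t
E[N(t)] = 0.0409 * 1638
E[N(t)] = 66.9942

66.9942


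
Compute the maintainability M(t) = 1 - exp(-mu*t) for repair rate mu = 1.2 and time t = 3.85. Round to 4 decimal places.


mu = 1.2, t = 3.85
mu * t = 1.2 * 3.85 = 4.62
exp(-4.62) = 0.0099
M(t) = 1 - 0.0099
M(t) = 0.9901

0.9901


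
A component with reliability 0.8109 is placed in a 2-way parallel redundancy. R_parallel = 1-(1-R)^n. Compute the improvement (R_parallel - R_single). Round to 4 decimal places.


R_single = 0.8109, n = 2
1 - R_single = 0.1891
(1 - R_single)^n = 0.1891^2 = 0.0358
R_parallel = 1 - 0.0358 = 0.9642
Improvement = 0.9642 - 0.8109
Improvement = 0.1533

0.1533


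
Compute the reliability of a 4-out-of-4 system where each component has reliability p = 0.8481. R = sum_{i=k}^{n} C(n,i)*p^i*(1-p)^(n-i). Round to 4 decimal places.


k = 4, n = 4, p = 0.8481
i=4: C(4,4)=1 * 0.8481^4 * 0.1519^0 = 0.5174
R = sum of terms = 0.5174

0.5174


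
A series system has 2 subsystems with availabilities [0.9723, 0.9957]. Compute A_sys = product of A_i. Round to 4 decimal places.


Subsystems: [0.9723, 0.9957]
After subsystem 1 (A=0.9723): product = 0.9723
After subsystem 2 (A=0.9957): product = 0.9681
A_sys = 0.9681

0.9681


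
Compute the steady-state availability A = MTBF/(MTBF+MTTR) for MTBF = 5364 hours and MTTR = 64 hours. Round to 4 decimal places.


MTBF = 5364
MTTR = 64
MTBF + MTTR = 5428
A = 5364 / 5428
A = 0.9882

0.9882


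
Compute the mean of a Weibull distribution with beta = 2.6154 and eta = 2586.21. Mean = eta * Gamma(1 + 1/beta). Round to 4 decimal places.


beta = 2.6154, eta = 2586.21
1/beta = 0.3824
1 + 1/beta = 1.3824
Gamma(1.3824) = 0.8884
Mean = 2586.21 * 0.8884
Mean = 2297.5069

2297.5069


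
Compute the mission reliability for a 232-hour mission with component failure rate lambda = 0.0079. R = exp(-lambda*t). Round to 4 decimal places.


lambda = 0.0079
mission_time = 232
lambda * t = 0.0079 * 232 = 1.8328
R = exp(-1.8328)
R = 0.16

0.16


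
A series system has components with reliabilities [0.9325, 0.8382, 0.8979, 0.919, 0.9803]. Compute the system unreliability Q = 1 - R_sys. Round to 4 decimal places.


Components: [0.9325, 0.8382, 0.8979, 0.919, 0.9803]
After component 1: product = 0.9325
After component 2: product = 0.7816
After component 3: product = 0.7018
After component 4: product = 0.645
After component 5: product = 0.6323
R_sys = 0.6323
Q = 1 - 0.6323 = 0.3677

0.3677


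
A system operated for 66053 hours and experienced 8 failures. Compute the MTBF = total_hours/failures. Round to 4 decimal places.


total_hours = 66053
failures = 8
MTBF = 66053 / 8
MTBF = 8256.625

8256.625


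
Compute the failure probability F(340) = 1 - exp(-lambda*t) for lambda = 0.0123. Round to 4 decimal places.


lambda = 0.0123, t = 340
lambda * t = 4.182
exp(-4.182) = 0.0153
F(t) = 1 - 0.0153
F(t) = 0.9847

0.9847


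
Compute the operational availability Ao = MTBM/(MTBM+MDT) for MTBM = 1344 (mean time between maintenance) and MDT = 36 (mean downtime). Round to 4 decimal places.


MTBM = 1344
MDT = 36
MTBM + MDT = 1380
Ao = 1344 / 1380
Ao = 0.9739

0.9739


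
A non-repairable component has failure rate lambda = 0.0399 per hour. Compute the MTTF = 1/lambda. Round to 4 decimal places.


lambda = 0.0399
MTTF = 1 / 0.0399
MTTF = 25.0627

25.0627


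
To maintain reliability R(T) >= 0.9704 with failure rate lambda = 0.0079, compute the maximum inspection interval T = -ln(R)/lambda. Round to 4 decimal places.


R_target = 0.9704
lambda = 0.0079
-ln(0.9704) = 0.03
T = 0.03 / 0.0079
T = 3.8034

3.8034


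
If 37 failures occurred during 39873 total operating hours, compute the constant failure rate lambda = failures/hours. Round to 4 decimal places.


failures = 37
total_hours = 39873
lambda = 37 / 39873
lambda = 0.0009

0.0009


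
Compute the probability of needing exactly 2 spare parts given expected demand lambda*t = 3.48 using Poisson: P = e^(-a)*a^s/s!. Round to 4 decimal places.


a = 3.48, s = 2
e^(-a) = e^(-3.48) = 0.0308
a^s = 3.48^2 = 12.1104
s! = 2
P = 0.0308 * 12.1104 / 2
P = 0.1865

0.1865


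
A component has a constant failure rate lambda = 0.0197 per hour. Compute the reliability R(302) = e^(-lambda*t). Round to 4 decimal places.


lambda = 0.0197
t = 302
lambda * t = 5.9494
R(t) = e^(-5.9494)
R(t) = 0.0026

0.0026


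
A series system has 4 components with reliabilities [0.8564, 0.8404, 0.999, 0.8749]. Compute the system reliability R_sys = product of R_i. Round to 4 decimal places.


Components: [0.8564, 0.8404, 0.999, 0.8749]
After component 1 (R=0.8564): product = 0.8564
After component 2 (R=0.8404): product = 0.7197
After component 3 (R=0.999): product = 0.719
After component 4 (R=0.8749): product = 0.6291
R_sys = 0.6291

0.6291


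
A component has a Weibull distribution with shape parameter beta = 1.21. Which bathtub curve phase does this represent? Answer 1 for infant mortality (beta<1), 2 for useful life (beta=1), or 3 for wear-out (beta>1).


beta = 1.21
Compare beta to 1:
beta < 1 => infant mortality (phase 1)
beta = 1 => useful life (phase 2)
beta > 1 => wear-out (phase 3)
Since beta = 1.21, this is wear-out (increasing failure rate)
Phase = 3

3


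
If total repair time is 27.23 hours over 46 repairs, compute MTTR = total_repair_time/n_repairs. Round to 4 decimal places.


total_repair_time = 27.23
n_repairs = 46
MTTR = 27.23 / 46
MTTR = 0.592

0.592


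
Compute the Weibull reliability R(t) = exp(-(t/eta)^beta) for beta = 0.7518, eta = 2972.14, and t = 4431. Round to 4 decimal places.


beta = 0.7518, eta = 2972.14, t = 4431
t/eta = 4431 / 2972.14 = 1.4908
(t/eta)^beta = 1.4908^0.7518 = 1.3502
R(t) = exp(-1.3502)
R(t) = 0.2592

0.2592


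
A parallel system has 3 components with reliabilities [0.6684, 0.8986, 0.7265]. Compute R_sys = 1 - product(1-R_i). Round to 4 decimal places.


Components: [0.6684, 0.8986, 0.7265]
(1 - 0.6684) = 0.3316, running product = 0.3316
(1 - 0.8986) = 0.1014, running product = 0.0336
(1 - 0.7265) = 0.2735, running product = 0.0092
Product of (1-R_i) = 0.0092
R_sys = 1 - 0.0092 = 0.9908

0.9908


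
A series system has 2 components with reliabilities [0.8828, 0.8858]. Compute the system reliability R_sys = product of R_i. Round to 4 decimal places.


Components: [0.8828, 0.8858]
After component 1 (R=0.8828): product = 0.8828
After component 2 (R=0.8858): product = 0.782
R_sys = 0.782

0.782


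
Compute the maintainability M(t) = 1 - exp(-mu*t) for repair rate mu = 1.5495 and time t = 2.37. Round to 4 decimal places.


mu = 1.5495, t = 2.37
mu * t = 1.5495 * 2.37 = 3.6723
exp(-3.6723) = 0.0254
M(t) = 1 - 0.0254
M(t) = 0.9746

0.9746


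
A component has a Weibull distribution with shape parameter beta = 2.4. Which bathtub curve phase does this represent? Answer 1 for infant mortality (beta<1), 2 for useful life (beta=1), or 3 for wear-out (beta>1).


beta = 2.4
Compare beta to 1:
beta < 1 => infant mortality (phase 1)
beta = 1 => useful life (phase 2)
beta > 1 => wear-out (phase 3)
Since beta = 2.4, this is wear-out (increasing failure rate)
Phase = 3

3


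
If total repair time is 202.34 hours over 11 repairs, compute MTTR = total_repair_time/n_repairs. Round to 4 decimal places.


total_repair_time = 202.34
n_repairs = 11
MTTR = 202.34 / 11
MTTR = 18.3945

18.3945


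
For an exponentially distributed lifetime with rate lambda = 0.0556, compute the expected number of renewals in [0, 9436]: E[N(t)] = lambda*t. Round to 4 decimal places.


lambda = 0.0556
t = 9436
E[N(t)] = lambda * t
E[N(t)] = 0.0556 * 9436
E[N(t)] = 524.6416

524.6416


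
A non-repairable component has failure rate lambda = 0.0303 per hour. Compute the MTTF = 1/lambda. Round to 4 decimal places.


lambda = 0.0303
MTTF = 1 / 0.0303
MTTF = 33.0033

33.0033


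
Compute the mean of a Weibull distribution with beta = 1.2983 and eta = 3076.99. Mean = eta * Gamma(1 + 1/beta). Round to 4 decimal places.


beta = 1.2983, eta = 3076.99
1/beta = 0.7702
1 + 1/beta = 1.7702
Gamma(1.7702) = 0.9238
Mean = 3076.99 * 0.9238
Mean = 2842.5877

2842.5877


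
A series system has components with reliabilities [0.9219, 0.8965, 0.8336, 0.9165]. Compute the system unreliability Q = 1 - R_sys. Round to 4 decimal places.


Components: [0.9219, 0.8965, 0.8336, 0.9165]
After component 1: product = 0.9219
After component 2: product = 0.8265
After component 3: product = 0.689
After component 4: product = 0.6314
R_sys = 0.6314
Q = 1 - 0.6314 = 0.3686

0.3686


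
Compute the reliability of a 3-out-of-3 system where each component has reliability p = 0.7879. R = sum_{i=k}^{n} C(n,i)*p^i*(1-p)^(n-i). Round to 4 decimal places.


k = 3, n = 3, p = 0.7879
i=3: C(3,3)=1 * 0.7879^3 * 0.2121^0 = 0.4891
R = sum of terms = 0.4891

0.4891


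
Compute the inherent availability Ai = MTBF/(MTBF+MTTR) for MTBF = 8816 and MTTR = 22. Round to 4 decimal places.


MTBF = 8816
MTTR = 22
MTBF + MTTR = 8838
Ai = 8816 / 8838
Ai = 0.9975

0.9975


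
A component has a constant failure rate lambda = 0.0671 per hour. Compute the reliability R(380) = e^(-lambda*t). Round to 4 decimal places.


lambda = 0.0671
t = 380
lambda * t = 25.498
R(t) = e^(-25.498)
R(t) = 0.0

0.0


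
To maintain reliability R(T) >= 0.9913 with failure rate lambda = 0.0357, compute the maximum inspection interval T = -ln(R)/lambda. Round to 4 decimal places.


R_target = 0.9913
lambda = 0.0357
-ln(0.9913) = 0.0087
T = 0.0087 / 0.0357
T = 0.2448

0.2448


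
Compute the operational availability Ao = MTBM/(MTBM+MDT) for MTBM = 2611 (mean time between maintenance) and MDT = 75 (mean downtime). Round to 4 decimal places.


MTBM = 2611
MDT = 75
MTBM + MDT = 2686
Ao = 2611 / 2686
Ao = 0.9721

0.9721


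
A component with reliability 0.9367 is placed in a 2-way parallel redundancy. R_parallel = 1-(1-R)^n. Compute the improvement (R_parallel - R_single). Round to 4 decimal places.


R_single = 0.9367, n = 2
1 - R_single = 0.0633
(1 - R_single)^n = 0.0633^2 = 0.004
R_parallel = 1 - 0.004 = 0.996
Improvement = 0.996 - 0.9367
Improvement = 0.0593

0.0593


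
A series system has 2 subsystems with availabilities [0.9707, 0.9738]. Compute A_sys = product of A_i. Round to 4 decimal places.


Subsystems: [0.9707, 0.9738]
After subsystem 1 (A=0.9707): product = 0.9707
After subsystem 2 (A=0.9738): product = 0.9453
A_sys = 0.9453

0.9453


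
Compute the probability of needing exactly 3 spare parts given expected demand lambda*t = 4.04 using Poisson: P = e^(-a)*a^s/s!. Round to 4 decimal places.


a = 4.04, s = 3
e^(-a) = e^(-4.04) = 0.0176
a^s = 4.04^3 = 65.9393
s! = 6
P = 0.0176 * 65.9393 / 6
P = 0.1934

0.1934


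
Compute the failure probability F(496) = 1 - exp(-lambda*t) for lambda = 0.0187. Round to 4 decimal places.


lambda = 0.0187, t = 496
lambda * t = 9.2752
exp(-9.2752) = 0.0001
F(t) = 1 - 0.0001
F(t) = 0.9999

0.9999


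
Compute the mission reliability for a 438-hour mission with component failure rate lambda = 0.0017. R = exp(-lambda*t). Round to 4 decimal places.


lambda = 0.0017
mission_time = 438
lambda * t = 0.0017 * 438 = 0.7446
R = exp(-0.7446)
R = 0.4749

0.4749


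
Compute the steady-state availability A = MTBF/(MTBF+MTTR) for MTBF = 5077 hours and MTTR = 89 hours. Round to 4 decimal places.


MTBF = 5077
MTTR = 89
MTBF + MTTR = 5166
A = 5077 / 5166
A = 0.9828

0.9828


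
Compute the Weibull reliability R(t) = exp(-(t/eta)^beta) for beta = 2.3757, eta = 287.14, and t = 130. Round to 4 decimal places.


beta = 2.3757, eta = 287.14, t = 130
t/eta = 130 / 287.14 = 0.4527
(t/eta)^beta = 0.4527^2.3757 = 0.1522
R(t) = exp(-0.1522)
R(t) = 0.8588

0.8588


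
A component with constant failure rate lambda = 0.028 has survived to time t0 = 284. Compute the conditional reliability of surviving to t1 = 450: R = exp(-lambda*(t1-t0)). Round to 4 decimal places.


lambda = 0.028
t0 = 284, t1 = 450
t1 - t0 = 166
lambda * (t1-t0) = 0.028 * 166 = 4.648
R = exp(-4.648)
R = 0.0096

0.0096


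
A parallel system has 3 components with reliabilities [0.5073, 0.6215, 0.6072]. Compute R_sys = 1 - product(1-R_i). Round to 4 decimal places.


Components: [0.5073, 0.6215, 0.6072]
(1 - 0.5073) = 0.4927, running product = 0.4927
(1 - 0.6215) = 0.3785, running product = 0.1865
(1 - 0.6072) = 0.3928, running product = 0.0733
Product of (1-R_i) = 0.0733
R_sys = 1 - 0.0733 = 0.9267

0.9267


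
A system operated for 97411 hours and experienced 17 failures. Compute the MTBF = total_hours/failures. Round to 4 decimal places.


total_hours = 97411
failures = 17
MTBF = 97411 / 17
MTBF = 5730.0588

5730.0588


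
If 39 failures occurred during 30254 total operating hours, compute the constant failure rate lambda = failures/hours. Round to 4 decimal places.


failures = 39
total_hours = 30254
lambda = 39 / 30254
lambda = 0.0013

0.0013


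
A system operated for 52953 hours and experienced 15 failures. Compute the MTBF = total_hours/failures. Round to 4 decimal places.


total_hours = 52953
failures = 15
MTBF = 52953 / 15
MTBF = 3530.2

3530.2


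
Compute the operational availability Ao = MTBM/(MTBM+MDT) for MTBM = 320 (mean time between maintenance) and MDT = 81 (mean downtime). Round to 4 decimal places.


MTBM = 320
MDT = 81
MTBM + MDT = 401
Ao = 320 / 401
Ao = 0.798

0.798


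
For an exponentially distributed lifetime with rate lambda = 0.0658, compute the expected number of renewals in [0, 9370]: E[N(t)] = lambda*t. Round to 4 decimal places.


lambda = 0.0658
t = 9370
E[N(t)] = lambda * t
E[N(t)] = 0.0658 * 9370
E[N(t)] = 616.546

616.546


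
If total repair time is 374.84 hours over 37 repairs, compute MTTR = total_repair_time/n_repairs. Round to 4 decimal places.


total_repair_time = 374.84
n_repairs = 37
MTTR = 374.84 / 37
MTTR = 10.1308

10.1308


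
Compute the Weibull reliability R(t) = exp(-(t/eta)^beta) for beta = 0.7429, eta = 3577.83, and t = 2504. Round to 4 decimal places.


beta = 0.7429, eta = 3577.83, t = 2504
t/eta = 2504 / 3577.83 = 0.6999
(t/eta)^beta = 0.6999^0.7429 = 0.7671
R(t) = exp(-0.7671)
R(t) = 0.4644

0.4644


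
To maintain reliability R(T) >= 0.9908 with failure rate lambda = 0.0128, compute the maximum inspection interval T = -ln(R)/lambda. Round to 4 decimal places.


R_target = 0.9908
lambda = 0.0128
-ln(0.9908) = 0.0092
T = 0.0092 / 0.0128
T = 0.7221

0.7221


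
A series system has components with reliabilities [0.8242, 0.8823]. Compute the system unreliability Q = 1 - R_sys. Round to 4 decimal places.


Components: [0.8242, 0.8823]
After component 1: product = 0.8242
After component 2: product = 0.7272
R_sys = 0.7272
Q = 1 - 0.7272 = 0.2728

0.2728


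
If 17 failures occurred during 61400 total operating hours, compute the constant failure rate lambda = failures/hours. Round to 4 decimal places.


failures = 17
total_hours = 61400
lambda = 17 / 61400
lambda = 0.0003

0.0003


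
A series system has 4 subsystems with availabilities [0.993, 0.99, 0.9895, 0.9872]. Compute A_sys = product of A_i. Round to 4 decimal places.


Subsystems: [0.993, 0.99, 0.9895, 0.9872]
After subsystem 1 (A=0.993): product = 0.993
After subsystem 2 (A=0.99): product = 0.9831
After subsystem 3 (A=0.9895): product = 0.9727
After subsystem 4 (A=0.9872): product = 0.9603
A_sys = 0.9603

0.9603


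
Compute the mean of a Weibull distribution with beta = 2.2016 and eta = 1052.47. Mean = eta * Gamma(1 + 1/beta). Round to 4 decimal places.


beta = 2.2016, eta = 1052.47
1/beta = 0.4542
1 + 1/beta = 1.4542
Gamma(1.4542) = 0.8856
Mean = 1052.47 * 0.8856
Mean = 932.0957

932.0957


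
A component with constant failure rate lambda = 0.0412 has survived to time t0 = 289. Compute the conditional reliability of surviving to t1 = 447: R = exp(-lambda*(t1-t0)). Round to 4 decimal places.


lambda = 0.0412
t0 = 289, t1 = 447
t1 - t0 = 158
lambda * (t1-t0) = 0.0412 * 158 = 6.5096
R = exp(-6.5096)
R = 0.0015

0.0015


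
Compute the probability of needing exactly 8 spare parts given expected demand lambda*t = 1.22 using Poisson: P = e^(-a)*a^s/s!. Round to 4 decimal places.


a = 1.22, s = 8
e^(-a) = e^(-1.22) = 0.2952
a^s = 1.22^8 = 4.9077
s! = 40320
P = 0.2952 * 4.9077 / 40320
P = 0.0

0.0


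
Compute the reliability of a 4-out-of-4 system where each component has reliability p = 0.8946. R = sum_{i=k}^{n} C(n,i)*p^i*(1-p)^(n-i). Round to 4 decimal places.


k = 4, n = 4, p = 0.8946
i=4: C(4,4)=1 * 0.8946^4 * 0.1054^0 = 0.6405
R = sum of terms = 0.6405

0.6405


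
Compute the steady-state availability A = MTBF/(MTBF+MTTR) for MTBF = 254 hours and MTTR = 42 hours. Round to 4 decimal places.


MTBF = 254
MTTR = 42
MTBF + MTTR = 296
A = 254 / 296
A = 0.8581

0.8581


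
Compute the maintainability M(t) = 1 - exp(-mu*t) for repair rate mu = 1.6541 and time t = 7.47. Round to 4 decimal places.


mu = 1.6541, t = 7.47
mu * t = 1.6541 * 7.47 = 12.3561
exp(-12.3561) = 0.0
M(t) = 1 - 0.0
M(t) = 1.0

1.0


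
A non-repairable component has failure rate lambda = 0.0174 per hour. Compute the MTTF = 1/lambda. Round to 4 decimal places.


lambda = 0.0174
MTTF = 1 / 0.0174
MTTF = 57.4713

57.4713


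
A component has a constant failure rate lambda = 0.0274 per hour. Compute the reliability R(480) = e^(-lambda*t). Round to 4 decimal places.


lambda = 0.0274
t = 480
lambda * t = 13.152
R(t) = e^(-13.152)
R(t) = 0.0

0.0


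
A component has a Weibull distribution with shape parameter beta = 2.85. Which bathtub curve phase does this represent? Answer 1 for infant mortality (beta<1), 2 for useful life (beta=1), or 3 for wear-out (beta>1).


beta = 2.85
Compare beta to 1:
beta < 1 => infant mortality (phase 1)
beta = 1 => useful life (phase 2)
beta > 1 => wear-out (phase 3)
Since beta = 2.85, this is wear-out (increasing failure rate)
Phase = 3

3


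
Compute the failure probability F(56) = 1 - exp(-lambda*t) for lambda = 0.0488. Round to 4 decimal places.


lambda = 0.0488, t = 56
lambda * t = 2.7328
exp(-2.7328) = 0.065
F(t) = 1 - 0.065
F(t) = 0.935

0.935


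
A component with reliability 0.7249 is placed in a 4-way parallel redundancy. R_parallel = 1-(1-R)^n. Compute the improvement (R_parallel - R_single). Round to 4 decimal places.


R_single = 0.7249, n = 4
1 - R_single = 0.2751
(1 - R_single)^n = 0.2751^4 = 0.0057
R_parallel = 1 - 0.0057 = 0.9943
Improvement = 0.9943 - 0.7249
Improvement = 0.2694

0.2694


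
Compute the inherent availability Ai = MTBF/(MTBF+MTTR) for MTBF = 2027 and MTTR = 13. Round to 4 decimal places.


MTBF = 2027
MTTR = 13
MTBF + MTTR = 2040
Ai = 2027 / 2040
Ai = 0.9936

0.9936


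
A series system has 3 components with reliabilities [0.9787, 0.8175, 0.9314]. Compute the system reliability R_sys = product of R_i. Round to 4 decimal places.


Components: [0.9787, 0.8175, 0.9314]
After component 1 (R=0.9787): product = 0.9787
After component 2 (R=0.8175): product = 0.8001
After component 3 (R=0.9314): product = 0.7452
R_sys = 0.7452

0.7452


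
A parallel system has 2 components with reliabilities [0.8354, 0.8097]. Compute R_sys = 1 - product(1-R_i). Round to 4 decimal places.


Components: [0.8354, 0.8097]
(1 - 0.8354) = 0.1646, running product = 0.1646
(1 - 0.8097) = 0.1903, running product = 0.0313
Product of (1-R_i) = 0.0313
R_sys = 1 - 0.0313 = 0.9687

0.9687


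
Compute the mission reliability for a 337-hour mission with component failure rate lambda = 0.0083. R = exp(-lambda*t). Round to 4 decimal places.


lambda = 0.0083
mission_time = 337
lambda * t = 0.0083 * 337 = 2.7971
R = exp(-2.7971)
R = 0.061

0.061


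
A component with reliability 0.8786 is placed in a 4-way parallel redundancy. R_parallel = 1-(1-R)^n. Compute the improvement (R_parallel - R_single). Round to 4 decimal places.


R_single = 0.8786, n = 4
1 - R_single = 0.1214
(1 - R_single)^n = 0.1214^4 = 0.0002
R_parallel = 1 - 0.0002 = 0.9998
Improvement = 0.9998 - 0.8786
Improvement = 0.1212

0.1212


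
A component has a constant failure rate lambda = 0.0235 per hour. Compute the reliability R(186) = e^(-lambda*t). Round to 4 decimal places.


lambda = 0.0235
t = 186
lambda * t = 4.371
R(t) = e^(-4.371)
R(t) = 0.0126

0.0126


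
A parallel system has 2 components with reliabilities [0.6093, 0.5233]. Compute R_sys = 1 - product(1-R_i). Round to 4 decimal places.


Components: [0.6093, 0.5233]
(1 - 0.6093) = 0.3907, running product = 0.3907
(1 - 0.5233) = 0.4767, running product = 0.1862
Product of (1-R_i) = 0.1862
R_sys = 1 - 0.1862 = 0.8138

0.8138


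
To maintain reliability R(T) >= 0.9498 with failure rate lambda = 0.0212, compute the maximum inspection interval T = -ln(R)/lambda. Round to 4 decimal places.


R_target = 0.9498
lambda = 0.0212
-ln(0.9498) = 0.0515
T = 0.0515 / 0.0212
T = 2.4294

2.4294


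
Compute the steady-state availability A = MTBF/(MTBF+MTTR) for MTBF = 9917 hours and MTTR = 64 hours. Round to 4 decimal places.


MTBF = 9917
MTTR = 64
MTBF + MTTR = 9981
A = 9917 / 9981
A = 0.9936

0.9936


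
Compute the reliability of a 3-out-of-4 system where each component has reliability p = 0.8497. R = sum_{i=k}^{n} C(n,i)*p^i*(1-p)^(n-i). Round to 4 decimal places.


k = 3, n = 4, p = 0.8497
i=3: C(4,3)=4 * 0.8497^3 * 0.1503^1 = 0.3688
i=4: C(4,4)=1 * 0.8497^4 * 0.1503^0 = 0.5213
R = sum of terms = 0.8901

0.8901


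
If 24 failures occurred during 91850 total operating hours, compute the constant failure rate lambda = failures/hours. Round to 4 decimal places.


failures = 24
total_hours = 91850
lambda = 24 / 91850
lambda = 0.0003

0.0003


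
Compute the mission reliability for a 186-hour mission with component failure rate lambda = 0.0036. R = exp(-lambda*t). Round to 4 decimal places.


lambda = 0.0036
mission_time = 186
lambda * t = 0.0036 * 186 = 0.6696
R = exp(-0.6696)
R = 0.5119

0.5119


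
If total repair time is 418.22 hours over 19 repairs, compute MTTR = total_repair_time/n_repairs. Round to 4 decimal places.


total_repair_time = 418.22
n_repairs = 19
MTTR = 418.22 / 19
MTTR = 22.0116

22.0116


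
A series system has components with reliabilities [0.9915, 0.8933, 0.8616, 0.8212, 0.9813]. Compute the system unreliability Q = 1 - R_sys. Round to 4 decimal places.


Components: [0.9915, 0.8933, 0.8616, 0.8212, 0.9813]
After component 1: product = 0.9915
After component 2: product = 0.8857
After component 3: product = 0.7631
After component 4: product = 0.6267
After component 5: product = 0.615
R_sys = 0.615
Q = 1 - 0.615 = 0.385

0.385


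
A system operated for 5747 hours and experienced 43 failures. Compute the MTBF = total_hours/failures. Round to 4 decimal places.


total_hours = 5747
failures = 43
MTBF = 5747 / 43
MTBF = 133.6512

133.6512


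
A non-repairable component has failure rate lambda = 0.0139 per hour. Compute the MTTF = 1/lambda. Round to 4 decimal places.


lambda = 0.0139
MTTF = 1 / 0.0139
MTTF = 71.9424

71.9424


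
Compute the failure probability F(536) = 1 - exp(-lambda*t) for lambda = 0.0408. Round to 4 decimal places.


lambda = 0.0408, t = 536
lambda * t = 21.8688
exp(-21.8688) = 0.0
F(t) = 1 - 0.0
F(t) = 1.0

1.0


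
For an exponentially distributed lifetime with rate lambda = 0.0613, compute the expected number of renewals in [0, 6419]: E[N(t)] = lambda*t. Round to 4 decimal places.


lambda = 0.0613
t = 6419
E[N(t)] = lambda * t
E[N(t)] = 0.0613 * 6419
E[N(t)] = 393.4847

393.4847


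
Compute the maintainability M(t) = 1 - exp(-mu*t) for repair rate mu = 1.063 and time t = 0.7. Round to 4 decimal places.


mu = 1.063, t = 0.7
mu * t = 1.063 * 0.7 = 0.7441
exp(-0.7441) = 0.4752
M(t) = 1 - 0.4752
M(t) = 0.5248

0.5248


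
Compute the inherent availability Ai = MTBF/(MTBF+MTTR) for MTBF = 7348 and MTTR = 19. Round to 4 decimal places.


MTBF = 7348
MTTR = 19
MTBF + MTTR = 7367
Ai = 7348 / 7367
Ai = 0.9974

0.9974


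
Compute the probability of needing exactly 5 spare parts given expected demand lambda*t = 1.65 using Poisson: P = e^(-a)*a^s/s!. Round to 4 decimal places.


a = 1.65, s = 5
e^(-a) = e^(-1.65) = 0.192
a^s = 1.65^5 = 12.2298
s! = 120
P = 0.192 * 12.2298 / 120
P = 0.0196

0.0196


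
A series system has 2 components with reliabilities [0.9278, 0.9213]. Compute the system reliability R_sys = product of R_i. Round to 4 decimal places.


Components: [0.9278, 0.9213]
After component 1 (R=0.9278): product = 0.9278
After component 2 (R=0.9213): product = 0.8548
R_sys = 0.8548

0.8548


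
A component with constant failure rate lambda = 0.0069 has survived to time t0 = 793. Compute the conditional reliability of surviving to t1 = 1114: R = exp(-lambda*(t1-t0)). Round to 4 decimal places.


lambda = 0.0069
t0 = 793, t1 = 1114
t1 - t0 = 321
lambda * (t1-t0) = 0.0069 * 321 = 2.2149
R = exp(-2.2149)
R = 0.1092

0.1092


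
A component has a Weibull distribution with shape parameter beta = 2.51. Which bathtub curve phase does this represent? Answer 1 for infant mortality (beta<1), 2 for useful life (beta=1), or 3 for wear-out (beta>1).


beta = 2.51
Compare beta to 1:
beta < 1 => infant mortality (phase 1)
beta = 1 => useful life (phase 2)
beta > 1 => wear-out (phase 3)
Since beta = 2.51, this is wear-out (increasing failure rate)
Phase = 3

3


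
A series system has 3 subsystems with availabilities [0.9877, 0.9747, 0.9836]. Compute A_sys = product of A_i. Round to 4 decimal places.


Subsystems: [0.9877, 0.9747, 0.9836]
After subsystem 1 (A=0.9877): product = 0.9877
After subsystem 2 (A=0.9747): product = 0.9627
After subsystem 3 (A=0.9836): product = 0.9469
A_sys = 0.9469

0.9469


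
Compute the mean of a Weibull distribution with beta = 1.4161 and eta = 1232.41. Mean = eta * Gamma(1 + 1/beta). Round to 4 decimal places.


beta = 1.4161, eta = 1232.41
1/beta = 0.7062
1 + 1/beta = 1.7062
Gamma(1.7062) = 0.9098
Mean = 1232.41 * 0.9098
Mean = 1121.273

1121.273


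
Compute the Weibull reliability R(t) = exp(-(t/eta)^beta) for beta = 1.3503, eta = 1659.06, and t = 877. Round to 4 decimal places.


beta = 1.3503, eta = 1659.06, t = 877
t/eta = 877 / 1659.06 = 0.5286
(t/eta)^beta = 0.5286^1.3503 = 0.4228
R(t) = exp(-0.4228)
R(t) = 0.6552

0.6552


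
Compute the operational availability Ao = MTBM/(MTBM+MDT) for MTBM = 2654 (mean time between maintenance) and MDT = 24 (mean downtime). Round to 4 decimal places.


MTBM = 2654
MDT = 24
MTBM + MDT = 2678
Ao = 2654 / 2678
Ao = 0.991

0.991


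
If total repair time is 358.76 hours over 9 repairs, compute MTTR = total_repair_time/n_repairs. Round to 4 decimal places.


total_repair_time = 358.76
n_repairs = 9
MTTR = 358.76 / 9
MTTR = 39.8622

39.8622


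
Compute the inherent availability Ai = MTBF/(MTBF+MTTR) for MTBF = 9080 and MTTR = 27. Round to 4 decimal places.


MTBF = 9080
MTTR = 27
MTBF + MTTR = 9107
Ai = 9080 / 9107
Ai = 0.997

0.997


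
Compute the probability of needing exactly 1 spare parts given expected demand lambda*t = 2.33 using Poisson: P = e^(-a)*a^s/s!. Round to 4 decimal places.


a = 2.33, s = 1
e^(-a) = e^(-2.33) = 0.0973
a^s = 2.33^1 = 2.33
s! = 1
P = 0.0973 * 2.33 / 1
P = 0.2267

0.2267


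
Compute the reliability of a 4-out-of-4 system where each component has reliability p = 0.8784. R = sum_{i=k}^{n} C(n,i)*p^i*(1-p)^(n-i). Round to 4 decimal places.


k = 4, n = 4, p = 0.8784
i=4: C(4,4)=1 * 0.8784^4 * 0.1216^0 = 0.5953
R = sum of terms = 0.5953

0.5953


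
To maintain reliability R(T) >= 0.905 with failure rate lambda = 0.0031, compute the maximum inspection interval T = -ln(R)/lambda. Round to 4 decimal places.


R_target = 0.905
lambda = 0.0031
-ln(0.905) = 0.0998
T = 0.0998 / 0.0031
T = 32.2001

32.2001


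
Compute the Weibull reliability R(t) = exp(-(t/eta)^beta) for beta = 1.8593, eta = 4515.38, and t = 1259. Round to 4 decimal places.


beta = 1.8593, eta = 4515.38, t = 1259
t/eta = 1259 / 4515.38 = 0.2788
(t/eta)^beta = 0.2788^1.8593 = 0.093
R(t) = exp(-0.093)
R(t) = 0.9112

0.9112


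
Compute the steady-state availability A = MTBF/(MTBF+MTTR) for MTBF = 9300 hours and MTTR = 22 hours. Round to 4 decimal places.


MTBF = 9300
MTTR = 22
MTBF + MTTR = 9322
A = 9300 / 9322
A = 0.9976

0.9976


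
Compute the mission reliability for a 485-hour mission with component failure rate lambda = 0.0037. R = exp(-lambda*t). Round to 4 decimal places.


lambda = 0.0037
mission_time = 485
lambda * t = 0.0037 * 485 = 1.7945
R = exp(-1.7945)
R = 0.1662

0.1662


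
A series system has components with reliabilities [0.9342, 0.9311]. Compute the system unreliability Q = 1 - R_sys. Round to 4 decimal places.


Components: [0.9342, 0.9311]
After component 1: product = 0.9342
After component 2: product = 0.8698
R_sys = 0.8698
Q = 1 - 0.8698 = 0.1302

0.1302


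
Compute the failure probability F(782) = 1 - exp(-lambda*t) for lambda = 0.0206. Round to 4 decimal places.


lambda = 0.0206, t = 782
lambda * t = 16.1092
exp(-16.1092) = 0.0
F(t) = 1 - 0.0
F(t) = 1.0

1.0


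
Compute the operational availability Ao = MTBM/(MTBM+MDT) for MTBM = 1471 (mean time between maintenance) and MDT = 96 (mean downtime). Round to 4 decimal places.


MTBM = 1471
MDT = 96
MTBM + MDT = 1567
Ao = 1471 / 1567
Ao = 0.9387

0.9387


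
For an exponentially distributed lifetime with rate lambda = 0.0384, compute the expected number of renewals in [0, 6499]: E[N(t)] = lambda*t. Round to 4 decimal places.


lambda = 0.0384
t = 6499
E[N(t)] = lambda * t
E[N(t)] = 0.0384 * 6499
E[N(t)] = 249.5616

249.5616


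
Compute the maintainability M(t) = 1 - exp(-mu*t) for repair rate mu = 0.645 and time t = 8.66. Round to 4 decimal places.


mu = 0.645, t = 8.66
mu * t = 0.645 * 8.66 = 5.5857
exp(-5.5857) = 0.0038
M(t) = 1 - 0.0038
M(t) = 0.9962

0.9962


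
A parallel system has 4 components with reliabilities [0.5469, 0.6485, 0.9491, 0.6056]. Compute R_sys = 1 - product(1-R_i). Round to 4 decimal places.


Components: [0.5469, 0.6485, 0.9491, 0.6056]
(1 - 0.5469) = 0.4531, running product = 0.4531
(1 - 0.6485) = 0.3515, running product = 0.1593
(1 - 0.9491) = 0.0509, running product = 0.0081
(1 - 0.6056) = 0.3944, running product = 0.0032
Product of (1-R_i) = 0.0032
R_sys = 1 - 0.0032 = 0.9968

0.9968


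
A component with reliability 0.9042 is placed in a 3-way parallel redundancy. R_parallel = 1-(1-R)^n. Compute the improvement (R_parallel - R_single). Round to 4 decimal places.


R_single = 0.9042, n = 3
1 - R_single = 0.0958
(1 - R_single)^n = 0.0958^3 = 0.0009
R_parallel = 1 - 0.0009 = 0.9991
Improvement = 0.9991 - 0.9042
Improvement = 0.0949

0.0949


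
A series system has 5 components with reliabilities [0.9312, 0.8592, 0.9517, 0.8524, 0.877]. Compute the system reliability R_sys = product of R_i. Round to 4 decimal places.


Components: [0.9312, 0.8592, 0.9517, 0.8524, 0.877]
After component 1 (R=0.9312): product = 0.9312
After component 2 (R=0.8592): product = 0.8001
After component 3 (R=0.9517): product = 0.7614
After component 4 (R=0.8524): product = 0.6491
After component 5 (R=0.877): product = 0.5692
R_sys = 0.5692

0.5692


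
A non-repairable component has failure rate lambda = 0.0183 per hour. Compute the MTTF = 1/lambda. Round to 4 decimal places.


lambda = 0.0183
MTTF = 1 / 0.0183
MTTF = 54.6448

54.6448


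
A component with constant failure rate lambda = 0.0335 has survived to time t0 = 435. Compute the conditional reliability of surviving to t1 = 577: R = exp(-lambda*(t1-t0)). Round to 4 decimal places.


lambda = 0.0335
t0 = 435, t1 = 577
t1 - t0 = 142
lambda * (t1-t0) = 0.0335 * 142 = 4.757
R = exp(-4.757)
R = 0.0086

0.0086


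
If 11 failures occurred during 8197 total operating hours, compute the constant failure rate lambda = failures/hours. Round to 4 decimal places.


failures = 11
total_hours = 8197
lambda = 11 / 8197
lambda = 0.0013

0.0013


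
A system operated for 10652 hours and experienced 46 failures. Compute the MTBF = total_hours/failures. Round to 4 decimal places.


total_hours = 10652
failures = 46
MTBF = 10652 / 46
MTBF = 231.5652

231.5652


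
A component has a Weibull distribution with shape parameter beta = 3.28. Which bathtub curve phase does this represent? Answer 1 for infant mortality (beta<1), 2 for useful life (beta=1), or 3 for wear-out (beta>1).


beta = 3.28
Compare beta to 1:
beta < 1 => infant mortality (phase 1)
beta = 1 => useful life (phase 2)
beta > 1 => wear-out (phase 3)
Since beta = 3.28, this is wear-out (increasing failure rate)
Phase = 3

3


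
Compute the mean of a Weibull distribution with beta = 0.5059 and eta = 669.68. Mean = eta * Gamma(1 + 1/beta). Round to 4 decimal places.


beta = 0.5059, eta = 669.68
1/beta = 1.9767
1 + 1/beta = 2.9767
Gamma(2.9767) = 1.9576
Mean = 669.68 * 1.9576
Mean = 1310.9813

1310.9813


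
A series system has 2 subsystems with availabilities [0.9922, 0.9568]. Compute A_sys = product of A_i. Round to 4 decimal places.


Subsystems: [0.9922, 0.9568]
After subsystem 1 (A=0.9922): product = 0.9922
After subsystem 2 (A=0.9568): product = 0.9493
A_sys = 0.9493

0.9493


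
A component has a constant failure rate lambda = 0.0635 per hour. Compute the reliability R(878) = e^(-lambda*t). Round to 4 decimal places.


lambda = 0.0635
t = 878
lambda * t = 55.753
R(t) = e^(-55.753)
R(t) = 0.0

0.0


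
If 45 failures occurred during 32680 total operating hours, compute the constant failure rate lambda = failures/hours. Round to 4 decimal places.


failures = 45
total_hours = 32680
lambda = 45 / 32680
lambda = 0.0014

0.0014


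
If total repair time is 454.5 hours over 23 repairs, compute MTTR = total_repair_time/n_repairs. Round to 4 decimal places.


total_repair_time = 454.5
n_repairs = 23
MTTR = 454.5 / 23
MTTR = 19.7609

19.7609


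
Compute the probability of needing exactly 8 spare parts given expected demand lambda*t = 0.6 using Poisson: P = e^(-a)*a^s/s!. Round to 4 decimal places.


a = 0.6, s = 8
e^(-a) = e^(-0.6) = 0.5488
a^s = 0.6^8 = 0.0168
s! = 40320
P = 0.5488 * 0.0168 / 40320
P = 0.0

0.0


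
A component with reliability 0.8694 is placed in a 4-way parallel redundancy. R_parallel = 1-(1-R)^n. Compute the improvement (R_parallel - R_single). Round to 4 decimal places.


R_single = 0.8694, n = 4
1 - R_single = 0.1306
(1 - R_single)^n = 0.1306^4 = 0.0003
R_parallel = 1 - 0.0003 = 0.9997
Improvement = 0.9997 - 0.8694
Improvement = 0.1303

0.1303


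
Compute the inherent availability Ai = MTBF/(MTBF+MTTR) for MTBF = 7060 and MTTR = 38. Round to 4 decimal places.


MTBF = 7060
MTTR = 38
MTBF + MTTR = 7098
Ai = 7060 / 7098
Ai = 0.9946

0.9946


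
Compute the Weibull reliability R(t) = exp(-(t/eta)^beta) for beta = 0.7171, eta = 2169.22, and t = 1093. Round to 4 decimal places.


beta = 0.7171, eta = 2169.22, t = 1093
t/eta = 1093 / 2169.22 = 0.5039
(t/eta)^beta = 0.5039^0.7171 = 0.6117
R(t) = exp(-0.6117)
R(t) = 0.5424

0.5424


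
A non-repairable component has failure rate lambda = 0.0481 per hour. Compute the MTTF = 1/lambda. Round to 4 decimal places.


lambda = 0.0481
MTTF = 1 / 0.0481
MTTF = 20.79

20.79


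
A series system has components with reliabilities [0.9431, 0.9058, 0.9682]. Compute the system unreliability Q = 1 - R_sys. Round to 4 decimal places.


Components: [0.9431, 0.9058, 0.9682]
After component 1: product = 0.9431
After component 2: product = 0.8543
After component 3: product = 0.8271
R_sys = 0.8271
Q = 1 - 0.8271 = 0.1729

0.1729


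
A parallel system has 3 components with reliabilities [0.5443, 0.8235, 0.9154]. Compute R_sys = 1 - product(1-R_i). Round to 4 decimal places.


Components: [0.5443, 0.8235, 0.9154]
(1 - 0.5443) = 0.4557, running product = 0.4557
(1 - 0.8235) = 0.1765, running product = 0.0804
(1 - 0.9154) = 0.0846, running product = 0.0068
Product of (1-R_i) = 0.0068
R_sys = 1 - 0.0068 = 0.9932

0.9932


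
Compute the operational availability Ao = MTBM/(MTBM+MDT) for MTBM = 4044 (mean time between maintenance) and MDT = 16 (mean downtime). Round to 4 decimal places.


MTBM = 4044
MDT = 16
MTBM + MDT = 4060
Ao = 4044 / 4060
Ao = 0.9961

0.9961


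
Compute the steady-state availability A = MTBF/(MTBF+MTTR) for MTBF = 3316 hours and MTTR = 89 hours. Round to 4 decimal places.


MTBF = 3316
MTTR = 89
MTBF + MTTR = 3405
A = 3316 / 3405
A = 0.9739

0.9739


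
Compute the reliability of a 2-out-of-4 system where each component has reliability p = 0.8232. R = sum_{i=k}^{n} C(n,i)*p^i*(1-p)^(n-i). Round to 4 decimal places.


k = 2, n = 4, p = 0.8232
i=2: C(4,2)=6 * 0.8232^2 * 0.1768^2 = 0.1271
i=3: C(4,3)=4 * 0.8232^3 * 0.1768^1 = 0.3945
i=4: C(4,4)=1 * 0.8232^4 * 0.1768^0 = 0.4592
R = sum of terms = 0.9808

0.9808


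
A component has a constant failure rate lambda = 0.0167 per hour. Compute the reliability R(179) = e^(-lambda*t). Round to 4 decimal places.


lambda = 0.0167
t = 179
lambda * t = 2.9893
R(t) = e^(-2.9893)
R(t) = 0.0503

0.0503


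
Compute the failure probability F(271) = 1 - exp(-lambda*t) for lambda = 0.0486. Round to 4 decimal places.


lambda = 0.0486, t = 271
lambda * t = 13.1706
exp(-13.1706) = 0.0
F(t) = 1 - 0.0
F(t) = 1.0

1.0
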